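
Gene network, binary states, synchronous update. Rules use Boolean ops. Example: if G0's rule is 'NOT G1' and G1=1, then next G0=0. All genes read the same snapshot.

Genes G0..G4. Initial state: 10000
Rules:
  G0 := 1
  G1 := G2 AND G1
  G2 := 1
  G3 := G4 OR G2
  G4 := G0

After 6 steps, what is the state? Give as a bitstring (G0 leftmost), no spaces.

Step 1: G0=1(const) G1=G2&G1=0&0=0 G2=1(const) G3=G4|G2=0|0=0 G4=G0=1 -> 10101
Step 2: G0=1(const) G1=G2&G1=1&0=0 G2=1(const) G3=G4|G2=1|1=1 G4=G0=1 -> 10111
Step 3: G0=1(const) G1=G2&G1=1&0=0 G2=1(const) G3=G4|G2=1|1=1 G4=G0=1 -> 10111
Step 4: G0=1(const) G1=G2&G1=1&0=0 G2=1(const) G3=G4|G2=1|1=1 G4=G0=1 -> 10111
Step 5: G0=1(const) G1=G2&G1=1&0=0 G2=1(const) G3=G4|G2=1|1=1 G4=G0=1 -> 10111
Step 6: G0=1(const) G1=G2&G1=1&0=0 G2=1(const) G3=G4|G2=1|1=1 G4=G0=1 -> 10111

10111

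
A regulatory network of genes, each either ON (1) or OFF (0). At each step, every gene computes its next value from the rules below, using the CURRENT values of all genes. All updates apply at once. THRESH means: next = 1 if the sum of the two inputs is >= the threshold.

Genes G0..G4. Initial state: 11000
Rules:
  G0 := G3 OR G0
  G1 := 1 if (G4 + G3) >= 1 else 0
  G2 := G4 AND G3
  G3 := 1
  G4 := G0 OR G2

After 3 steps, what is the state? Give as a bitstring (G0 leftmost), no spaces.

Step 1: G0=G3|G0=0|1=1 G1=(0+0>=1)=0 G2=G4&G3=0&0=0 G3=1(const) G4=G0|G2=1|0=1 -> 10011
Step 2: G0=G3|G0=1|1=1 G1=(1+1>=1)=1 G2=G4&G3=1&1=1 G3=1(const) G4=G0|G2=1|0=1 -> 11111
Step 3: G0=G3|G0=1|1=1 G1=(1+1>=1)=1 G2=G4&G3=1&1=1 G3=1(const) G4=G0|G2=1|1=1 -> 11111

11111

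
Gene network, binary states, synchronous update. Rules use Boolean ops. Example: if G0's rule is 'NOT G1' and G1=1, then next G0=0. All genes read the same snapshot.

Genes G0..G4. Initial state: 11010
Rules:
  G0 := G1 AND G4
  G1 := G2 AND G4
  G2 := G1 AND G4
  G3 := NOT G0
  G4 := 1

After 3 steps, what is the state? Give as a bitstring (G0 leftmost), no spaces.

Step 1: G0=G1&G4=1&0=0 G1=G2&G4=0&0=0 G2=G1&G4=1&0=0 G3=NOT G0=NOT 1=0 G4=1(const) -> 00001
Step 2: G0=G1&G4=0&1=0 G1=G2&G4=0&1=0 G2=G1&G4=0&1=0 G3=NOT G0=NOT 0=1 G4=1(const) -> 00011
Step 3: G0=G1&G4=0&1=0 G1=G2&G4=0&1=0 G2=G1&G4=0&1=0 G3=NOT G0=NOT 0=1 G4=1(const) -> 00011

00011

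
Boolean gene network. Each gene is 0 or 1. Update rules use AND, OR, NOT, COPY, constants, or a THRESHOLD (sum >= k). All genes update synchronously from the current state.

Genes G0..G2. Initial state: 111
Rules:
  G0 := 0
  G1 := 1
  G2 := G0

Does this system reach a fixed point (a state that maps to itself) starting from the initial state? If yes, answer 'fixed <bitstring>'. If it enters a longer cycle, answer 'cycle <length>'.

Answer: fixed 010

Derivation:
Step 0: 111
Step 1: G0=0(const) G1=1(const) G2=G0=1 -> 011
Step 2: G0=0(const) G1=1(const) G2=G0=0 -> 010
Step 3: G0=0(const) G1=1(const) G2=G0=0 -> 010
Fixed point reached at step 2: 010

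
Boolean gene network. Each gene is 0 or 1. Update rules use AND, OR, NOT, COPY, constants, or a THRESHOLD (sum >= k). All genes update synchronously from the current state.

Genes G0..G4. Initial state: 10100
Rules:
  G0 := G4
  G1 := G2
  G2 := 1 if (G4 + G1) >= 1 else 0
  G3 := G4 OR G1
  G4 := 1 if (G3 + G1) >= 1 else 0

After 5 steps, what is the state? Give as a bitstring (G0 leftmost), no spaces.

Step 1: G0=G4=0 G1=G2=1 G2=(0+0>=1)=0 G3=G4|G1=0|0=0 G4=(0+0>=1)=0 -> 01000
Step 2: G0=G4=0 G1=G2=0 G2=(0+1>=1)=1 G3=G4|G1=0|1=1 G4=(0+1>=1)=1 -> 00111
Step 3: G0=G4=1 G1=G2=1 G2=(1+0>=1)=1 G3=G4|G1=1|0=1 G4=(1+0>=1)=1 -> 11111
Step 4: G0=G4=1 G1=G2=1 G2=(1+1>=1)=1 G3=G4|G1=1|1=1 G4=(1+1>=1)=1 -> 11111
Step 5: G0=G4=1 G1=G2=1 G2=(1+1>=1)=1 G3=G4|G1=1|1=1 G4=(1+1>=1)=1 -> 11111

11111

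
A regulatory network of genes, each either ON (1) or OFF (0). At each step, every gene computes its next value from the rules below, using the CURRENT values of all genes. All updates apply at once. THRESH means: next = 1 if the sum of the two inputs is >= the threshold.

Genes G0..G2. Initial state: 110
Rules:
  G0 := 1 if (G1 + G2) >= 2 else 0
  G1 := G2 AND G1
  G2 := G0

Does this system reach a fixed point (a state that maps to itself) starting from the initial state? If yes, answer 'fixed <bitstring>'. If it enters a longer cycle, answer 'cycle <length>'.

Answer: fixed 000

Derivation:
Step 0: 110
Step 1: G0=(1+0>=2)=0 G1=G2&G1=0&1=0 G2=G0=1 -> 001
Step 2: G0=(0+1>=2)=0 G1=G2&G1=1&0=0 G2=G0=0 -> 000
Step 3: G0=(0+0>=2)=0 G1=G2&G1=0&0=0 G2=G0=0 -> 000
Fixed point reached at step 2: 000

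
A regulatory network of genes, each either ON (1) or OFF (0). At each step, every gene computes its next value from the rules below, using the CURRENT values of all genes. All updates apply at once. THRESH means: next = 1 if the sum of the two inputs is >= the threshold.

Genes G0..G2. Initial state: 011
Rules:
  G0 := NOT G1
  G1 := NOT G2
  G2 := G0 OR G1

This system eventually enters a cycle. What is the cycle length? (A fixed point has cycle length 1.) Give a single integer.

Answer: 3

Derivation:
Step 0: 011
Step 1: G0=NOT G1=NOT 1=0 G1=NOT G2=NOT 1=0 G2=G0|G1=0|1=1 -> 001
Step 2: G0=NOT G1=NOT 0=1 G1=NOT G2=NOT 1=0 G2=G0|G1=0|0=0 -> 100
Step 3: G0=NOT G1=NOT 0=1 G1=NOT G2=NOT 0=1 G2=G0|G1=1|0=1 -> 111
Step 4: G0=NOT G1=NOT 1=0 G1=NOT G2=NOT 1=0 G2=G0|G1=1|1=1 -> 001
State from step 4 equals state from step 1 -> cycle length 3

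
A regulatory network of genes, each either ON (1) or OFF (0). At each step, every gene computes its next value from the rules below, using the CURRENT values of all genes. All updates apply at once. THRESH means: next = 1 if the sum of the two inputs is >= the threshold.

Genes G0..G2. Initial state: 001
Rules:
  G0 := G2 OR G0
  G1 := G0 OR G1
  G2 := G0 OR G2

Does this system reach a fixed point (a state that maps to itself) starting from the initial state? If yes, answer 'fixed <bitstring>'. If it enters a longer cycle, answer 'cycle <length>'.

Step 0: 001
Step 1: G0=G2|G0=1|0=1 G1=G0|G1=0|0=0 G2=G0|G2=0|1=1 -> 101
Step 2: G0=G2|G0=1|1=1 G1=G0|G1=1|0=1 G2=G0|G2=1|1=1 -> 111
Step 3: G0=G2|G0=1|1=1 G1=G0|G1=1|1=1 G2=G0|G2=1|1=1 -> 111
Fixed point reached at step 2: 111

Answer: fixed 111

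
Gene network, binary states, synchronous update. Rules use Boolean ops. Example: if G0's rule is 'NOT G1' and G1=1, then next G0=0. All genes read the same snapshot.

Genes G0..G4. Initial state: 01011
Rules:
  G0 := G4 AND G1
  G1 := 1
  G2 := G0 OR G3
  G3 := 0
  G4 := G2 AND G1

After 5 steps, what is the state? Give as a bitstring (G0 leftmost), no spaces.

Step 1: G0=G4&G1=1&1=1 G1=1(const) G2=G0|G3=0|1=1 G3=0(const) G4=G2&G1=0&1=0 -> 11100
Step 2: G0=G4&G1=0&1=0 G1=1(const) G2=G0|G3=1|0=1 G3=0(const) G4=G2&G1=1&1=1 -> 01101
Step 3: G0=G4&G1=1&1=1 G1=1(const) G2=G0|G3=0|0=0 G3=0(const) G4=G2&G1=1&1=1 -> 11001
Step 4: G0=G4&G1=1&1=1 G1=1(const) G2=G0|G3=1|0=1 G3=0(const) G4=G2&G1=0&1=0 -> 11100
Step 5: G0=G4&G1=0&1=0 G1=1(const) G2=G0|G3=1|0=1 G3=0(const) G4=G2&G1=1&1=1 -> 01101

01101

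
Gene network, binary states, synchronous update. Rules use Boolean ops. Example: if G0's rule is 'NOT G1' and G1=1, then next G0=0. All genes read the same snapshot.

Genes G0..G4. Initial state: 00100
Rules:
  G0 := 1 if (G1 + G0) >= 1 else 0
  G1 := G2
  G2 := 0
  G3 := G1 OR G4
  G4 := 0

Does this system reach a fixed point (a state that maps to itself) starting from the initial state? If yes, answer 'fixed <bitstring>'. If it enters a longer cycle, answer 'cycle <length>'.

Step 0: 00100
Step 1: G0=(0+0>=1)=0 G1=G2=1 G2=0(const) G3=G1|G4=0|0=0 G4=0(const) -> 01000
Step 2: G0=(1+0>=1)=1 G1=G2=0 G2=0(const) G3=G1|G4=1|0=1 G4=0(const) -> 10010
Step 3: G0=(0+1>=1)=1 G1=G2=0 G2=0(const) G3=G1|G4=0|0=0 G4=0(const) -> 10000
Step 4: G0=(0+1>=1)=1 G1=G2=0 G2=0(const) G3=G1|G4=0|0=0 G4=0(const) -> 10000
Fixed point reached at step 3: 10000

Answer: fixed 10000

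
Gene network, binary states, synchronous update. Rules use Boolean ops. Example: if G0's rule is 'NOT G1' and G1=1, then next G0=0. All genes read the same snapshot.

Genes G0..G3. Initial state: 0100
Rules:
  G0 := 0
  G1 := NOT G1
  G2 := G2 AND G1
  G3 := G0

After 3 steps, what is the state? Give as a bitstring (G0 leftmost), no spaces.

Step 1: G0=0(const) G1=NOT G1=NOT 1=0 G2=G2&G1=0&1=0 G3=G0=0 -> 0000
Step 2: G0=0(const) G1=NOT G1=NOT 0=1 G2=G2&G1=0&0=0 G3=G0=0 -> 0100
Step 3: G0=0(const) G1=NOT G1=NOT 1=0 G2=G2&G1=0&1=0 G3=G0=0 -> 0000

0000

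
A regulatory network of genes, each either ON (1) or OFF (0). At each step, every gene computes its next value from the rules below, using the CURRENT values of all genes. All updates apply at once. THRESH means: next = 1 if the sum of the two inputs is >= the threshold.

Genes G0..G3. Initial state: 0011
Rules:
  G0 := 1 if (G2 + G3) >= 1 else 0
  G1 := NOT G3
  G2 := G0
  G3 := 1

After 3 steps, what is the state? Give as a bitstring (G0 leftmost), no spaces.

Step 1: G0=(1+1>=1)=1 G1=NOT G3=NOT 1=0 G2=G0=0 G3=1(const) -> 1001
Step 2: G0=(0+1>=1)=1 G1=NOT G3=NOT 1=0 G2=G0=1 G3=1(const) -> 1011
Step 3: G0=(1+1>=1)=1 G1=NOT G3=NOT 1=0 G2=G0=1 G3=1(const) -> 1011

1011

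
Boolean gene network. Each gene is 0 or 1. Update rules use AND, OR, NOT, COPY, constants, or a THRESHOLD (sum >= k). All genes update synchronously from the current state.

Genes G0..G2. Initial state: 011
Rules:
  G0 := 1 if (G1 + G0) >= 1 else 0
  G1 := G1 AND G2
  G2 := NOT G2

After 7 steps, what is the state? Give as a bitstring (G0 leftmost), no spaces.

Step 1: G0=(1+0>=1)=1 G1=G1&G2=1&1=1 G2=NOT G2=NOT 1=0 -> 110
Step 2: G0=(1+1>=1)=1 G1=G1&G2=1&0=0 G2=NOT G2=NOT 0=1 -> 101
Step 3: G0=(0+1>=1)=1 G1=G1&G2=0&1=0 G2=NOT G2=NOT 1=0 -> 100
Step 4: G0=(0+1>=1)=1 G1=G1&G2=0&0=0 G2=NOT G2=NOT 0=1 -> 101
Step 5: G0=(0+1>=1)=1 G1=G1&G2=0&1=0 G2=NOT G2=NOT 1=0 -> 100
Step 6: G0=(0+1>=1)=1 G1=G1&G2=0&0=0 G2=NOT G2=NOT 0=1 -> 101
Step 7: G0=(0+1>=1)=1 G1=G1&G2=0&1=0 G2=NOT G2=NOT 1=0 -> 100

100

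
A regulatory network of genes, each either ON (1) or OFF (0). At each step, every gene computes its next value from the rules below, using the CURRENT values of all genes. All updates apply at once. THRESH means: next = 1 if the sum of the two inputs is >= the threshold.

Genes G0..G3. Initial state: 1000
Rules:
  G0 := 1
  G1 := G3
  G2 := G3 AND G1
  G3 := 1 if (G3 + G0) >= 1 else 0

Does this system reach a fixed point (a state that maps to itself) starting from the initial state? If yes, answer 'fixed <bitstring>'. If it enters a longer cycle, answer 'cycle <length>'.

Step 0: 1000
Step 1: G0=1(const) G1=G3=0 G2=G3&G1=0&0=0 G3=(0+1>=1)=1 -> 1001
Step 2: G0=1(const) G1=G3=1 G2=G3&G1=1&0=0 G3=(1+1>=1)=1 -> 1101
Step 3: G0=1(const) G1=G3=1 G2=G3&G1=1&1=1 G3=(1+1>=1)=1 -> 1111
Step 4: G0=1(const) G1=G3=1 G2=G3&G1=1&1=1 G3=(1+1>=1)=1 -> 1111
Fixed point reached at step 3: 1111

Answer: fixed 1111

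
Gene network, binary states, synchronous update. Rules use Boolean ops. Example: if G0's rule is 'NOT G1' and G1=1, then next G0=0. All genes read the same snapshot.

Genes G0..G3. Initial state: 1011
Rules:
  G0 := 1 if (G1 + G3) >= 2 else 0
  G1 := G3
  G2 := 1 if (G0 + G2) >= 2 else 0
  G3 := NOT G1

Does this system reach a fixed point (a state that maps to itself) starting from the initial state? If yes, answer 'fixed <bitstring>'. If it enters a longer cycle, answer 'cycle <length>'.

Answer: cycle 4

Derivation:
Step 0: 1011
Step 1: G0=(0+1>=2)=0 G1=G3=1 G2=(1+1>=2)=1 G3=NOT G1=NOT 0=1 -> 0111
Step 2: G0=(1+1>=2)=1 G1=G3=1 G2=(0+1>=2)=0 G3=NOT G1=NOT 1=0 -> 1100
Step 3: G0=(1+0>=2)=0 G1=G3=0 G2=(1+0>=2)=0 G3=NOT G1=NOT 1=0 -> 0000
Step 4: G0=(0+0>=2)=0 G1=G3=0 G2=(0+0>=2)=0 G3=NOT G1=NOT 0=1 -> 0001
Step 5: G0=(0+1>=2)=0 G1=G3=1 G2=(0+0>=2)=0 G3=NOT G1=NOT 0=1 -> 0101
Step 6: G0=(1+1>=2)=1 G1=G3=1 G2=(0+0>=2)=0 G3=NOT G1=NOT 1=0 -> 1100
Cycle of length 4 starting at step 2 -> no fixed point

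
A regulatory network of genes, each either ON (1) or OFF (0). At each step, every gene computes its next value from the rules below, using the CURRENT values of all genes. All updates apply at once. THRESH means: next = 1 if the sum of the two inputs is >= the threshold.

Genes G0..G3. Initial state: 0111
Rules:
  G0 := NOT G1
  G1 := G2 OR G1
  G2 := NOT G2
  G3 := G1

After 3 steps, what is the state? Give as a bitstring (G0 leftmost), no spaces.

Step 1: G0=NOT G1=NOT 1=0 G1=G2|G1=1|1=1 G2=NOT G2=NOT 1=0 G3=G1=1 -> 0101
Step 2: G0=NOT G1=NOT 1=0 G1=G2|G1=0|1=1 G2=NOT G2=NOT 0=1 G3=G1=1 -> 0111
Step 3: G0=NOT G1=NOT 1=0 G1=G2|G1=1|1=1 G2=NOT G2=NOT 1=0 G3=G1=1 -> 0101

0101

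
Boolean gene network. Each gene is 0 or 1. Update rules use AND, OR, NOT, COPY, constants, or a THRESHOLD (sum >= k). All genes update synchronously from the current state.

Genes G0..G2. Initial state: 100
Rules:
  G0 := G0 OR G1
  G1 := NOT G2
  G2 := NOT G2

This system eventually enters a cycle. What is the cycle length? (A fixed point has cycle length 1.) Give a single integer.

Step 0: 100
Step 1: G0=G0|G1=1|0=1 G1=NOT G2=NOT 0=1 G2=NOT G2=NOT 0=1 -> 111
Step 2: G0=G0|G1=1|1=1 G1=NOT G2=NOT 1=0 G2=NOT G2=NOT 1=0 -> 100
State from step 2 equals state from step 0 -> cycle length 2

Answer: 2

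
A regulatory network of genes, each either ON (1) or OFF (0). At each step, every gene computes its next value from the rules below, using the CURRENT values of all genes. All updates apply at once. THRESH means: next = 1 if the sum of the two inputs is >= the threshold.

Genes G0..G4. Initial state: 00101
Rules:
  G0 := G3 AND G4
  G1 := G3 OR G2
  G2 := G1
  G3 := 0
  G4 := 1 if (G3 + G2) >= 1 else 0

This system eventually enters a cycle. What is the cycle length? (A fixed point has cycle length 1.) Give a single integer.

Step 0: 00101
Step 1: G0=G3&G4=0&1=0 G1=G3|G2=0|1=1 G2=G1=0 G3=0(const) G4=(0+1>=1)=1 -> 01001
Step 2: G0=G3&G4=0&1=0 G1=G3|G2=0|0=0 G2=G1=1 G3=0(const) G4=(0+0>=1)=0 -> 00100
Step 3: G0=G3&G4=0&0=0 G1=G3|G2=0|1=1 G2=G1=0 G3=0(const) G4=(0+1>=1)=1 -> 01001
State from step 3 equals state from step 1 -> cycle length 2

Answer: 2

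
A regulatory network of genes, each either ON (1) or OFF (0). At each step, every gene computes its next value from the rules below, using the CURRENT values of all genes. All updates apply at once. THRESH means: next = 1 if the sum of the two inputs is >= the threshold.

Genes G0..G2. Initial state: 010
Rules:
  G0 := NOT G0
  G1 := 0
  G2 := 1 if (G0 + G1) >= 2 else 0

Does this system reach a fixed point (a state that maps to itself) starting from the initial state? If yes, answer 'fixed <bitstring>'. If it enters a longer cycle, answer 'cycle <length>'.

Step 0: 010
Step 1: G0=NOT G0=NOT 0=1 G1=0(const) G2=(0+1>=2)=0 -> 100
Step 2: G0=NOT G0=NOT 1=0 G1=0(const) G2=(1+0>=2)=0 -> 000
Step 3: G0=NOT G0=NOT 0=1 G1=0(const) G2=(0+0>=2)=0 -> 100
Cycle of length 2 starting at step 1 -> no fixed point

Answer: cycle 2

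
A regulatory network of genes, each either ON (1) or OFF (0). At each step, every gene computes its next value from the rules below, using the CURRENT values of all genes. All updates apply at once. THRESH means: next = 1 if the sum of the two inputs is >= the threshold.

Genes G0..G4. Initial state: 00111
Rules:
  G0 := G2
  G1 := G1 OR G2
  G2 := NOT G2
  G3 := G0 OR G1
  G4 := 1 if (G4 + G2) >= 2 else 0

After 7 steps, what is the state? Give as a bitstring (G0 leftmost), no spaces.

Step 1: G0=G2=1 G1=G1|G2=0|1=1 G2=NOT G2=NOT 1=0 G3=G0|G1=0|0=0 G4=(1+1>=2)=1 -> 11001
Step 2: G0=G2=0 G1=G1|G2=1|0=1 G2=NOT G2=NOT 0=1 G3=G0|G1=1|1=1 G4=(1+0>=2)=0 -> 01110
Step 3: G0=G2=1 G1=G1|G2=1|1=1 G2=NOT G2=NOT 1=0 G3=G0|G1=0|1=1 G4=(0+1>=2)=0 -> 11010
Step 4: G0=G2=0 G1=G1|G2=1|0=1 G2=NOT G2=NOT 0=1 G3=G0|G1=1|1=1 G4=(0+0>=2)=0 -> 01110
Step 5: G0=G2=1 G1=G1|G2=1|1=1 G2=NOT G2=NOT 1=0 G3=G0|G1=0|1=1 G4=(0+1>=2)=0 -> 11010
Step 6: G0=G2=0 G1=G1|G2=1|0=1 G2=NOT G2=NOT 0=1 G3=G0|G1=1|1=1 G4=(0+0>=2)=0 -> 01110
Step 7: G0=G2=1 G1=G1|G2=1|1=1 G2=NOT G2=NOT 1=0 G3=G0|G1=0|1=1 G4=(0+1>=2)=0 -> 11010

11010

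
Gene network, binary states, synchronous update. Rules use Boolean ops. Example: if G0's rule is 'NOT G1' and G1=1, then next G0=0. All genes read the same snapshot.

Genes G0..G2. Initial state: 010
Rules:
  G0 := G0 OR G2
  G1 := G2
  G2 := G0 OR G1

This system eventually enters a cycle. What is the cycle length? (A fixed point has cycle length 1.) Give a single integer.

Step 0: 010
Step 1: G0=G0|G2=0|0=0 G1=G2=0 G2=G0|G1=0|1=1 -> 001
Step 2: G0=G0|G2=0|1=1 G1=G2=1 G2=G0|G1=0|0=0 -> 110
Step 3: G0=G0|G2=1|0=1 G1=G2=0 G2=G0|G1=1|1=1 -> 101
Step 4: G0=G0|G2=1|1=1 G1=G2=1 G2=G0|G1=1|0=1 -> 111
Step 5: G0=G0|G2=1|1=1 G1=G2=1 G2=G0|G1=1|1=1 -> 111
State from step 5 equals state from step 4 -> cycle length 1

Answer: 1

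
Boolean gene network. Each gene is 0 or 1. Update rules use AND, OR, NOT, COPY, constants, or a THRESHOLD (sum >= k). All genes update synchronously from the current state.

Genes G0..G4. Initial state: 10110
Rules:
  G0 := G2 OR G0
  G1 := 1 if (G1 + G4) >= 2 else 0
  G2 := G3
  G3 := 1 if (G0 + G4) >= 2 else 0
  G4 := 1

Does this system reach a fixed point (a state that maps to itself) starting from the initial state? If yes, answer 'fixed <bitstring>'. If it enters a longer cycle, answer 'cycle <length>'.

Step 0: 10110
Step 1: G0=G2|G0=1|1=1 G1=(0+0>=2)=0 G2=G3=1 G3=(1+0>=2)=0 G4=1(const) -> 10101
Step 2: G0=G2|G0=1|1=1 G1=(0+1>=2)=0 G2=G3=0 G3=(1+1>=2)=1 G4=1(const) -> 10011
Step 3: G0=G2|G0=0|1=1 G1=(0+1>=2)=0 G2=G3=1 G3=(1+1>=2)=1 G4=1(const) -> 10111
Step 4: G0=G2|G0=1|1=1 G1=(0+1>=2)=0 G2=G3=1 G3=(1+1>=2)=1 G4=1(const) -> 10111
Fixed point reached at step 3: 10111

Answer: fixed 10111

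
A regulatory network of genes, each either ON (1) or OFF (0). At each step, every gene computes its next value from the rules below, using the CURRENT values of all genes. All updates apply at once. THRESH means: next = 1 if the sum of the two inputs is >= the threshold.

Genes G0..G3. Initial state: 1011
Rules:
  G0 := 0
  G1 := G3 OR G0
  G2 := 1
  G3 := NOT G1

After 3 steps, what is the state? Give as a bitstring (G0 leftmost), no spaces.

Step 1: G0=0(const) G1=G3|G0=1|1=1 G2=1(const) G3=NOT G1=NOT 0=1 -> 0111
Step 2: G0=0(const) G1=G3|G0=1|0=1 G2=1(const) G3=NOT G1=NOT 1=0 -> 0110
Step 3: G0=0(const) G1=G3|G0=0|0=0 G2=1(const) G3=NOT G1=NOT 1=0 -> 0010

0010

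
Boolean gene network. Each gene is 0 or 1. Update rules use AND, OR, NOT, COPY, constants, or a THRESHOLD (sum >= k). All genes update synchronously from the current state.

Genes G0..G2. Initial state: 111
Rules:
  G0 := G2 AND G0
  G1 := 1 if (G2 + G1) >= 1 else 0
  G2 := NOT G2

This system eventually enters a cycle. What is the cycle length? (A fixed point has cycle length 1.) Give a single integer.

Step 0: 111
Step 1: G0=G2&G0=1&1=1 G1=(1+1>=1)=1 G2=NOT G2=NOT 1=0 -> 110
Step 2: G0=G2&G0=0&1=0 G1=(0+1>=1)=1 G2=NOT G2=NOT 0=1 -> 011
Step 3: G0=G2&G0=1&0=0 G1=(1+1>=1)=1 G2=NOT G2=NOT 1=0 -> 010
Step 4: G0=G2&G0=0&0=0 G1=(0+1>=1)=1 G2=NOT G2=NOT 0=1 -> 011
State from step 4 equals state from step 2 -> cycle length 2

Answer: 2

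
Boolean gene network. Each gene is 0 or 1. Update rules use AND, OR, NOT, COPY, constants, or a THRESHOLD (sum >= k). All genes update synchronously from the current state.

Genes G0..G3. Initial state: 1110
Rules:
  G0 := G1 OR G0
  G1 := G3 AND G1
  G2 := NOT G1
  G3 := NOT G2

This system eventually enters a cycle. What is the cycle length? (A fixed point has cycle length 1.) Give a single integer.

Step 0: 1110
Step 1: G0=G1|G0=1|1=1 G1=G3&G1=0&1=0 G2=NOT G1=NOT 1=0 G3=NOT G2=NOT 1=0 -> 1000
Step 2: G0=G1|G0=0|1=1 G1=G3&G1=0&0=0 G2=NOT G1=NOT 0=1 G3=NOT G2=NOT 0=1 -> 1011
Step 3: G0=G1|G0=0|1=1 G1=G3&G1=1&0=0 G2=NOT G1=NOT 0=1 G3=NOT G2=NOT 1=0 -> 1010
Step 4: G0=G1|G0=0|1=1 G1=G3&G1=0&0=0 G2=NOT G1=NOT 0=1 G3=NOT G2=NOT 1=0 -> 1010
State from step 4 equals state from step 3 -> cycle length 1

Answer: 1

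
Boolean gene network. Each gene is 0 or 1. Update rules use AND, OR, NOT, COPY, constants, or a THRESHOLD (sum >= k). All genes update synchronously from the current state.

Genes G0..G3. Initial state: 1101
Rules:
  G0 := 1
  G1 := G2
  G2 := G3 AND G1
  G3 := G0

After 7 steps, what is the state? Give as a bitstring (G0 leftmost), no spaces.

Step 1: G0=1(const) G1=G2=0 G2=G3&G1=1&1=1 G3=G0=1 -> 1011
Step 2: G0=1(const) G1=G2=1 G2=G3&G1=1&0=0 G3=G0=1 -> 1101
Step 3: G0=1(const) G1=G2=0 G2=G3&G1=1&1=1 G3=G0=1 -> 1011
Step 4: G0=1(const) G1=G2=1 G2=G3&G1=1&0=0 G3=G0=1 -> 1101
Step 5: G0=1(const) G1=G2=0 G2=G3&G1=1&1=1 G3=G0=1 -> 1011
Step 6: G0=1(const) G1=G2=1 G2=G3&G1=1&0=0 G3=G0=1 -> 1101
Step 7: G0=1(const) G1=G2=0 G2=G3&G1=1&1=1 G3=G0=1 -> 1011

1011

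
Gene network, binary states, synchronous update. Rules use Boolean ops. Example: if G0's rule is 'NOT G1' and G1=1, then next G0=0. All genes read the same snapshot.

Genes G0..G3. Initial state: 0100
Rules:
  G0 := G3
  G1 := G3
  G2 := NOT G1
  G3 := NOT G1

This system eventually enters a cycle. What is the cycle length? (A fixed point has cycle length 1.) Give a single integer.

Answer: 4

Derivation:
Step 0: 0100
Step 1: G0=G3=0 G1=G3=0 G2=NOT G1=NOT 1=0 G3=NOT G1=NOT 1=0 -> 0000
Step 2: G0=G3=0 G1=G3=0 G2=NOT G1=NOT 0=1 G3=NOT G1=NOT 0=1 -> 0011
Step 3: G0=G3=1 G1=G3=1 G2=NOT G1=NOT 0=1 G3=NOT G1=NOT 0=1 -> 1111
Step 4: G0=G3=1 G1=G3=1 G2=NOT G1=NOT 1=0 G3=NOT G1=NOT 1=0 -> 1100
Step 5: G0=G3=0 G1=G3=0 G2=NOT G1=NOT 1=0 G3=NOT G1=NOT 1=0 -> 0000
State from step 5 equals state from step 1 -> cycle length 4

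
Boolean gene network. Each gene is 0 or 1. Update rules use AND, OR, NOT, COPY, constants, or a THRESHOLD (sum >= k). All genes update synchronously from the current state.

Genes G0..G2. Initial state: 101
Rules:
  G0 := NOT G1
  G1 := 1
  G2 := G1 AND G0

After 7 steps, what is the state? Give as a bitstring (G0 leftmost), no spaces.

Step 1: G0=NOT G1=NOT 0=1 G1=1(const) G2=G1&G0=0&1=0 -> 110
Step 2: G0=NOT G1=NOT 1=0 G1=1(const) G2=G1&G0=1&1=1 -> 011
Step 3: G0=NOT G1=NOT 1=0 G1=1(const) G2=G1&G0=1&0=0 -> 010
Step 4: G0=NOT G1=NOT 1=0 G1=1(const) G2=G1&G0=1&0=0 -> 010
Step 5: G0=NOT G1=NOT 1=0 G1=1(const) G2=G1&G0=1&0=0 -> 010
Step 6: G0=NOT G1=NOT 1=0 G1=1(const) G2=G1&G0=1&0=0 -> 010
Step 7: G0=NOT G1=NOT 1=0 G1=1(const) G2=G1&G0=1&0=0 -> 010

010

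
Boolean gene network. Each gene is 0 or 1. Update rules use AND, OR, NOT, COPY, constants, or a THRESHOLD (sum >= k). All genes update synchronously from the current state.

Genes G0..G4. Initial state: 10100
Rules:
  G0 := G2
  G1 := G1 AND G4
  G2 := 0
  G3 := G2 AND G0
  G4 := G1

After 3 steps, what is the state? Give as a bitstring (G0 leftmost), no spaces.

Step 1: G0=G2=1 G1=G1&G4=0&0=0 G2=0(const) G3=G2&G0=1&1=1 G4=G1=0 -> 10010
Step 2: G0=G2=0 G1=G1&G4=0&0=0 G2=0(const) G3=G2&G0=0&1=0 G4=G1=0 -> 00000
Step 3: G0=G2=0 G1=G1&G4=0&0=0 G2=0(const) G3=G2&G0=0&0=0 G4=G1=0 -> 00000

00000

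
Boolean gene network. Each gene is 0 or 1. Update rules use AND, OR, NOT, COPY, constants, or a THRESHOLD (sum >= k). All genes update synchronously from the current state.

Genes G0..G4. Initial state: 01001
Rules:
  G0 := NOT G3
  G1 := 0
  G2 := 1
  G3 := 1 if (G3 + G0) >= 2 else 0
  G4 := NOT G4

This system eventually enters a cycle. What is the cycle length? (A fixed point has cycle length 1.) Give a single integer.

Answer: 2

Derivation:
Step 0: 01001
Step 1: G0=NOT G3=NOT 0=1 G1=0(const) G2=1(const) G3=(0+0>=2)=0 G4=NOT G4=NOT 1=0 -> 10100
Step 2: G0=NOT G3=NOT 0=1 G1=0(const) G2=1(const) G3=(0+1>=2)=0 G4=NOT G4=NOT 0=1 -> 10101
Step 3: G0=NOT G3=NOT 0=1 G1=0(const) G2=1(const) G3=(0+1>=2)=0 G4=NOT G4=NOT 1=0 -> 10100
State from step 3 equals state from step 1 -> cycle length 2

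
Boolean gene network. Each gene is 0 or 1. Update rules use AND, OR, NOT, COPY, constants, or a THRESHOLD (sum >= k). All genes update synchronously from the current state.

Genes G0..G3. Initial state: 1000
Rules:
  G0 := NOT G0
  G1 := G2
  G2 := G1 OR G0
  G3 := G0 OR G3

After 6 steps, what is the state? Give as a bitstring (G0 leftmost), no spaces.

Step 1: G0=NOT G0=NOT 1=0 G1=G2=0 G2=G1|G0=0|1=1 G3=G0|G3=1|0=1 -> 0011
Step 2: G0=NOT G0=NOT 0=1 G1=G2=1 G2=G1|G0=0|0=0 G3=G0|G3=0|1=1 -> 1101
Step 3: G0=NOT G0=NOT 1=0 G1=G2=0 G2=G1|G0=1|1=1 G3=G0|G3=1|1=1 -> 0011
Step 4: G0=NOT G0=NOT 0=1 G1=G2=1 G2=G1|G0=0|0=0 G3=G0|G3=0|1=1 -> 1101
Step 5: G0=NOT G0=NOT 1=0 G1=G2=0 G2=G1|G0=1|1=1 G3=G0|G3=1|1=1 -> 0011
Step 6: G0=NOT G0=NOT 0=1 G1=G2=1 G2=G1|G0=0|0=0 G3=G0|G3=0|1=1 -> 1101

1101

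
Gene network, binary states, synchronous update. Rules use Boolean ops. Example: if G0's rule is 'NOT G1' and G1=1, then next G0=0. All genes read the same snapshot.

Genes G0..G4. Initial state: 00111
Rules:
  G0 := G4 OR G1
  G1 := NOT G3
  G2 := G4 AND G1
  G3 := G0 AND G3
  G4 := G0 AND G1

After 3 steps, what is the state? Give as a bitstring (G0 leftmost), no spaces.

Step 1: G0=G4|G1=1|0=1 G1=NOT G3=NOT 1=0 G2=G4&G1=1&0=0 G3=G0&G3=0&1=0 G4=G0&G1=0&0=0 -> 10000
Step 2: G0=G4|G1=0|0=0 G1=NOT G3=NOT 0=1 G2=G4&G1=0&0=0 G3=G0&G3=1&0=0 G4=G0&G1=1&0=0 -> 01000
Step 3: G0=G4|G1=0|1=1 G1=NOT G3=NOT 0=1 G2=G4&G1=0&1=0 G3=G0&G3=0&0=0 G4=G0&G1=0&1=0 -> 11000

11000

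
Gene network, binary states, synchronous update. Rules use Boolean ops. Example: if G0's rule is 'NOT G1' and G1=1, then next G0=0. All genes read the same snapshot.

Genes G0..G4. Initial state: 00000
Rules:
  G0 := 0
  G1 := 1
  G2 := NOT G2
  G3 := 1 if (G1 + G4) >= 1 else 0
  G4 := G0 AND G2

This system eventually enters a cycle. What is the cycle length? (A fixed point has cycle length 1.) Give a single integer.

Step 0: 00000
Step 1: G0=0(const) G1=1(const) G2=NOT G2=NOT 0=1 G3=(0+0>=1)=0 G4=G0&G2=0&0=0 -> 01100
Step 2: G0=0(const) G1=1(const) G2=NOT G2=NOT 1=0 G3=(1+0>=1)=1 G4=G0&G2=0&1=0 -> 01010
Step 3: G0=0(const) G1=1(const) G2=NOT G2=NOT 0=1 G3=(1+0>=1)=1 G4=G0&G2=0&0=0 -> 01110
Step 4: G0=0(const) G1=1(const) G2=NOT G2=NOT 1=0 G3=(1+0>=1)=1 G4=G0&G2=0&1=0 -> 01010
State from step 4 equals state from step 2 -> cycle length 2

Answer: 2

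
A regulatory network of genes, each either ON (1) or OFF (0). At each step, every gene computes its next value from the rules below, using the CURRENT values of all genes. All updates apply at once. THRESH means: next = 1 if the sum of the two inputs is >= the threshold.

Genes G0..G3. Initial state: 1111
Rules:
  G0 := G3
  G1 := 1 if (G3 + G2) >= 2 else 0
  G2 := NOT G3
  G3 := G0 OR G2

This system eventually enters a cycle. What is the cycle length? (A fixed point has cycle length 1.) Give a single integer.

Answer: 1

Derivation:
Step 0: 1111
Step 1: G0=G3=1 G1=(1+1>=2)=1 G2=NOT G3=NOT 1=0 G3=G0|G2=1|1=1 -> 1101
Step 2: G0=G3=1 G1=(1+0>=2)=0 G2=NOT G3=NOT 1=0 G3=G0|G2=1|0=1 -> 1001
Step 3: G0=G3=1 G1=(1+0>=2)=0 G2=NOT G3=NOT 1=0 G3=G0|G2=1|0=1 -> 1001
State from step 3 equals state from step 2 -> cycle length 1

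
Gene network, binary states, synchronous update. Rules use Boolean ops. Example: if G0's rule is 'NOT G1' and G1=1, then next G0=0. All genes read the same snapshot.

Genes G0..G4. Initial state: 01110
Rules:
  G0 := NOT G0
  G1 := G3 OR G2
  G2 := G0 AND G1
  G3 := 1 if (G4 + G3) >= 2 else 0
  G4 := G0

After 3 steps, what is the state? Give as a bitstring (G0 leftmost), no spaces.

Step 1: G0=NOT G0=NOT 0=1 G1=G3|G2=1|1=1 G2=G0&G1=0&1=0 G3=(0+1>=2)=0 G4=G0=0 -> 11000
Step 2: G0=NOT G0=NOT 1=0 G1=G3|G2=0|0=0 G2=G0&G1=1&1=1 G3=(0+0>=2)=0 G4=G0=1 -> 00101
Step 3: G0=NOT G0=NOT 0=1 G1=G3|G2=0|1=1 G2=G0&G1=0&0=0 G3=(1+0>=2)=0 G4=G0=0 -> 11000

11000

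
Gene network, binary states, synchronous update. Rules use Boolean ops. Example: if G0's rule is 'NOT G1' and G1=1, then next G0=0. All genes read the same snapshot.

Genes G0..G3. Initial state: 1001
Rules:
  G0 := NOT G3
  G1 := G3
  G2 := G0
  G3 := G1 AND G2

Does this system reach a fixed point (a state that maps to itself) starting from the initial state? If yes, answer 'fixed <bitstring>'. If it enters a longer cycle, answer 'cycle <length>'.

Step 0: 1001
Step 1: G0=NOT G3=NOT 1=0 G1=G3=1 G2=G0=1 G3=G1&G2=0&0=0 -> 0110
Step 2: G0=NOT G3=NOT 0=1 G1=G3=0 G2=G0=0 G3=G1&G2=1&1=1 -> 1001
Cycle of length 2 starting at step 0 -> no fixed point

Answer: cycle 2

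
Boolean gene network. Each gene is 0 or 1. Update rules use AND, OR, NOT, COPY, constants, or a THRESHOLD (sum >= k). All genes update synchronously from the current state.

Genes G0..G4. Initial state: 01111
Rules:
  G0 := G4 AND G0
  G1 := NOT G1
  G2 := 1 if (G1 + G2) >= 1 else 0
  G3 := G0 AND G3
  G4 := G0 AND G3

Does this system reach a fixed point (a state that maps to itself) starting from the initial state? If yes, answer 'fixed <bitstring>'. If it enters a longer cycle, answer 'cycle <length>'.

Step 0: 01111
Step 1: G0=G4&G0=1&0=0 G1=NOT G1=NOT 1=0 G2=(1+1>=1)=1 G3=G0&G3=0&1=0 G4=G0&G3=0&1=0 -> 00100
Step 2: G0=G4&G0=0&0=0 G1=NOT G1=NOT 0=1 G2=(0+1>=1)=1 G3=G0&G3=0&0=0 G4=G0&G3=0&0=0 -> 01100
Step 3: G0=G4&G0=0&0=0 G1=NOT G1=NOT 1=0 G2=(1+1>=1)=1 G3=G0&G3=0&0=0 G4=G0&G3=0&0=0 -> 00100
Cycle of length 2 starting at step 1 -> no fixed point

Answer: cycle 2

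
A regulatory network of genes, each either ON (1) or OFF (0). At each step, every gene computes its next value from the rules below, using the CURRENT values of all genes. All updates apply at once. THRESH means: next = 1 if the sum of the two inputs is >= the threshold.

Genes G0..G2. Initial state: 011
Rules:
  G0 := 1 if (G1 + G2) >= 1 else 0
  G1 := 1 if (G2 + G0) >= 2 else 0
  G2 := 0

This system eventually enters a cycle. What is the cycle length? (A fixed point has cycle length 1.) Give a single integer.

Step 0: 011
Step 1: G0=(1+1>=1)=1 G1=(1+0>=2)=0 G2=0(const) -> 100
Step 2: G0=(0+0>=1)=0 G1=(0+1>=2)=0 G2=0(const) -> 000
Step 3: G0=(0+0>=1)=0 G1=(0+0>=2)=0 G2=0(const) -> 000
State from step 3 equals state from step 2 -> cycle length 1

Answer: 1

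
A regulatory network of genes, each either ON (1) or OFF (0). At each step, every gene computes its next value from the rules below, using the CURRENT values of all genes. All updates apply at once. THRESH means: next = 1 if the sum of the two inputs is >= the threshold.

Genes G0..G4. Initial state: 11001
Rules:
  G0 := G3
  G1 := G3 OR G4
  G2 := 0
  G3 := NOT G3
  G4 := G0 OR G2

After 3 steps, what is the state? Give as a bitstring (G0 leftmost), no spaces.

Step 1: G0=G3=0 G1=G3|G4=0|1=1 G2=0(const) G3=NOT G3=NOT 0=1 G4=G0|G2=1|0=1 -> 01011
Step 2: G0=G3=1 G1=G3|G4=1|1=1 G2=0(const) G3=NOT G3=NOT 1=0 G4=G0|G2=0|0=0 -> 11000
Step 3: G0=G3=0 G1=G3|G4=0|0=0 G2=0(const) G3=NOT G3=NOT 0=1 G4=G0|G2=1|0=1 -> 00011

00011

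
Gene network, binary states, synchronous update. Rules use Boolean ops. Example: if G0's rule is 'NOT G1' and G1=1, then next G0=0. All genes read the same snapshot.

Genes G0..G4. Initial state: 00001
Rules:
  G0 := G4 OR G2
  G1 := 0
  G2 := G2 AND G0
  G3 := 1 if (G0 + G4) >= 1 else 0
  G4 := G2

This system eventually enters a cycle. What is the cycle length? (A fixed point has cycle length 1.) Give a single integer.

Answer: 1

Derivation:
Step 0: 00001
Step 1: G0=G4|G2=1|0=1 G1=0(const) G2=G2&G0=0&0=0 G3=(0+1>=1)=1 G4=G2=0 -> 10010
Step 2: G0=G4|G2=0|0=0 G1=0(const) G2=G2&G0=0&1=0 G3=(1+0>=1)=1 G4=G2=0 -> 00010
Step 3: G0=G4|G2=0|0=0 G1=0(const) G2=G2&G0=0&0=0 G3=(0+0>=1)=0 G4=G2=0 -> 00000
Step 4: G0=G4|G2=0|0=0 G1=0(const) G2=G2&G0=0&0=0 G3=(0+0>=1)=0 G4=G2=0 -> 00000
State from step 4 equals state from step 3 -> cycle length 1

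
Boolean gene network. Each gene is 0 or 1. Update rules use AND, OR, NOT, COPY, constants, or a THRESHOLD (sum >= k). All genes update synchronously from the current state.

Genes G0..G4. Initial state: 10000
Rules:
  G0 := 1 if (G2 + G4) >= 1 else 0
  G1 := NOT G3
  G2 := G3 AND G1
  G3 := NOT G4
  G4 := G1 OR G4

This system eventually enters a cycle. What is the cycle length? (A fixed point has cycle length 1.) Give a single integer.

Step 0: 10000
Step 1: G0=(0+0>=1)=0 G1=NOT G3=NOT 0=1 G2=G3&G1=0&0=0 G3=NOT G4=NOT 0=1 G4=G1|G4=0|0=0 -> 01010
Step 2: G0=(0+0>=1)=0 G1=NOT G3=NOT 1=0 G2=G3&G1=1&1=1 G3=NOT G4=NOT 0=1 G4=G1|G4=1|0=1 -> 00111
Step 3: G0=(1+1>=1)=1 G1=NOT G3=NOT 1=0 G2=G3&G1=1&0=0 G3=NOT G4=NOT 1=0 G4=G1|G4=0|1=1 -> 10001
Step 4: G0=(0+1>=1)=1 G1=NOT G3=NOT 0=1 G2=G3&G1=0&0=0 G3=NOT G4=NOT 1=0 G4=G1|G4=0|1=1 -> 11001
Step 5: G0=(0+1>=1)=1 G1=NOT G3=NOT 0=1 G2=G3&G1=0&1=0 G3=NOT G4=NOT 1=0 G4=G1|G4=1|1=1 -> 11001
State from step 5 equals state from step 4 -> cycle length 1

Answer: 1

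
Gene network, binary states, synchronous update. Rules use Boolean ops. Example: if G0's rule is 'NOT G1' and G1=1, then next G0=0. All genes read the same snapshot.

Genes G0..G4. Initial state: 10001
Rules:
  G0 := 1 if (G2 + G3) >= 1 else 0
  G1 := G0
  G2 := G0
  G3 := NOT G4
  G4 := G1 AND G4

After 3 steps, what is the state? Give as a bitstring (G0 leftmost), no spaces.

Step 1: G0=(0+0>=1)=0 G1=G0=1 G2=G0=1 G3=NOT G4=NOT 1=0 G4=G1&G4=0&1=0 -> 01100
Step 2: G0=(1+0>=1)=1 G1=G0=0 G2=G0=0 G3=NOT G4=NOT 0=1 G4=G1&G4=1&0=0 -> 10010
Step 3: G0=(0+1>=1)=1 G1=G0=1 G2=G0=1 G3=NOT G4=NOT 0=1 G4=G1&G4=0&0=0 -> 11110

11110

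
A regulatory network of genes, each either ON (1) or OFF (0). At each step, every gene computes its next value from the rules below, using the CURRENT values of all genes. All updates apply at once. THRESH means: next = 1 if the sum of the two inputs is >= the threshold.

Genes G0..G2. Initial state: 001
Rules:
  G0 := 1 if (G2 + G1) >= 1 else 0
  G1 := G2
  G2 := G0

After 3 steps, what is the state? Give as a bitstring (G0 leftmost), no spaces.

Step 1: G0=(1+0>=1)=1 G1=G2=1 G2=G0=0 -> 110
Step 2: G0=(0+1>=1)=1 G1=G2=0 G2=G0=1 -> 101
Step 3: G0=(1+0>=1)=1 G1=G2=1 G2=G0=1 -> 111

111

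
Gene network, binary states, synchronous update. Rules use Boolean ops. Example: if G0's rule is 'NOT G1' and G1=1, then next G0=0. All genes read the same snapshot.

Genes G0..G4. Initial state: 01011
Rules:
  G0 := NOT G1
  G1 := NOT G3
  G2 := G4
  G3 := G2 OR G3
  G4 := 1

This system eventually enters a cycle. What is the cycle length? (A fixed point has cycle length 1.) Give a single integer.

Step 0: 01011
Step 1: G0=NOT G1=NOT 1=0 G1=NOT G3=NOT 1=0 G2=G4=1 G3=G2|G3=0|1=1 G4=1(const) -> 00111
Step 2: G0=NOT G1=NOT 0=1 G1=NOT G3=NOT 1=0 G2=G4=1 G3=G2|G3=1|1=1 G4=1(const) -> 10111
Step 3: G0=NOT G1=NOT 0=1 G1=NOT G3=NOT 1=0 G2=G4=1 G3=G2|G3=1|1=1 G4=1(const) -> 10111
State from step 3 equals state from step 2 -> cycle length 1

Answer: 1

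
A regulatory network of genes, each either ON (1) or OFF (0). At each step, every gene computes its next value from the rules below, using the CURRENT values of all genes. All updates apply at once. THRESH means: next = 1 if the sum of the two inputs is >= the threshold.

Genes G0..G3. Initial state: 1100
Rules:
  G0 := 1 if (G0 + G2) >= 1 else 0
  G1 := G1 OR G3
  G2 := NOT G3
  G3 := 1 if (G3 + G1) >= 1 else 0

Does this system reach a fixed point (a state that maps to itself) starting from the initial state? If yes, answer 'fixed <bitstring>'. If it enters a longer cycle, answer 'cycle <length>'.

Step 0: 1100
Step 1: G0=(1+0>=1)=1 G1=G1|G3=1|0=1 G2=NOT G3=NOT 0=1 G3=(0+1>=1)=1 -> 1111
Step 2: G0=(1+1>=1)=1 G1=G1|G3=1|1=1 G2=NOT G3=NOT 1=0 G3=(1+1>=1)=1 -> 1101
Step 3: G0=(1+0>=1)=1 G1=G1|G3=1|1=1 G2=NOT G3=NOT 1=0 G3=(1+1>=1)=1 -> 1101
Fixed point reached at step 2: 1101

Answer: fixed 1101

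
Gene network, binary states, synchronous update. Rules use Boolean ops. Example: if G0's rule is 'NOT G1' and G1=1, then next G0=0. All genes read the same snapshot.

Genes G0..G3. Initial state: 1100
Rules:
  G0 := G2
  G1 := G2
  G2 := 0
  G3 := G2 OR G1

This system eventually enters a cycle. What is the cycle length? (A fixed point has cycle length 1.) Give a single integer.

Answer: 1

Derivation:
Step 0: 1100
Step 1: G0=G2=0 G1=G2=0 G2=0(const) G3=G2|G1=0|1=1 -> 0001
Step 2: G0=G2=0 G1=G2=0 G2=0(const) G3=G2|G1=0|0=0 -> 0000
Step 3: G0=G2=0 G1=G2=0 G2=0(const) G3=G2|G1=0|0=0 -> 0000
State from step 3 equals state from step 2 -> cycle length 1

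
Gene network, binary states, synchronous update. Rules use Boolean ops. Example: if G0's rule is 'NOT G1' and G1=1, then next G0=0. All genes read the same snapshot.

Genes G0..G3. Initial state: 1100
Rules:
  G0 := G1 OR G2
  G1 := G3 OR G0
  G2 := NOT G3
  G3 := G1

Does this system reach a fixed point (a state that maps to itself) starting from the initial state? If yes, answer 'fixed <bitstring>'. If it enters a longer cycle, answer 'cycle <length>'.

Answer: fixed 1101

Derivation:
Step 0: 1100
Step 1: G0=G1|G2=1|0=1 G1=G3|G0=0|1=1 G2=NOT G3=NOT 0=1 G3=G1=1 -> 1111
Step 2: G0=G1|G2=1|1=1 G1=G3|G0=1|1=1 G2=NOT G3=NOT 1=0 G3=G1=1 -> 1101
Step 3: G0=G1|G2=1|0=1 G1=G3|G0=1|1=1 G2=NOT G3=NOT 1=0 G3=G1=1 -> 1101
Fixed point reached at step 2: 1101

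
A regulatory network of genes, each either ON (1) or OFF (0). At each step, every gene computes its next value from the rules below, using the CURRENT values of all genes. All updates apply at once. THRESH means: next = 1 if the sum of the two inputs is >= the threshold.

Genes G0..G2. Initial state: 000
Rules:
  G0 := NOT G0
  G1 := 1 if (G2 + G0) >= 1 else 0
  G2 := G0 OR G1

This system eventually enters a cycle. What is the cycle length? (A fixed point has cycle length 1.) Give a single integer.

Step 0: 000
Step 1: G0=NOT G0=NOT 0=1 G1=(0+0>=1)=0 G2=G0|G1=0|0=0 -> 100
Step 2: G0=NOT G0=NOT 1=0 G1=(0+1>=1)=1 G2=G0|G1=1|0=1 -> 011
Step 3: G0=NOT G0=NOT 0=1 G1=(1+0>=1)=1 G2=G0|G1=0|1=1 -> 111
Step 4: G0=NOT G0=NOT 1=0 G1=(1+1>=1)=1 G2=G0|G1=1|1=1 -> 011
State from step 4 equals state from step 2 -> cycle length 2

Answer: 2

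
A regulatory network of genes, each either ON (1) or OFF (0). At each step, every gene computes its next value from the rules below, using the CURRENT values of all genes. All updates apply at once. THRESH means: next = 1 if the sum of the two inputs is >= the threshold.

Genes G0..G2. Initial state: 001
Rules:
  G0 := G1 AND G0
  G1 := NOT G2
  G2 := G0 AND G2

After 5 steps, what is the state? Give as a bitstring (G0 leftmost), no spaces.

Step 1: G0=G1&G0=0&0=0 G1=NOT G2=NOT 1=0 G2=G0&G2=0&1=0 -> 000
Step 2: G0=G1&G0=0&0=0 G1=NOT G2=NOT 0=1 G2=G0&G2=0&0=0 -> 010
Step 3: G0=G1&G0=1&0=0 G1=NOT G2=NOT 0=1 G2=G0&G2=0&0=0 -> 010
Step 4: G0=G1&G0=1&0=0 G1=NOT G2=NOT 0=1 G2=G0&G2=0&0=0 -> 010
Step 5: G0=G1&G0=1&0=0 G1=NOT G2=NOT 0=1 G2=G0&G2=0&0=0 -> 010

010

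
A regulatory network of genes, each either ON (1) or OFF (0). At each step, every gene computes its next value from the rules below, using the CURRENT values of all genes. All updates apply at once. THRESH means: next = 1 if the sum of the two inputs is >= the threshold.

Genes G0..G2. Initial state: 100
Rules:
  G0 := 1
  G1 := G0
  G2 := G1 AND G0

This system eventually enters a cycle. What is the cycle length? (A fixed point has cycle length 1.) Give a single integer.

Answer: 1

Derivation:
Step 0: 100
Step 1: G0=1(const) G1=G0=1 G2=G1&G0=0&1=0 -> 110
Step 2: G0=1(const) G1=G0=1 G2=G1&G0=1&1=1 -> 111
Step 3: G0=1(const) G1=G0=1 G2=G1&G0=1&1=1 -> 111
State from step 3 equals state from step 2 -> cycle length 1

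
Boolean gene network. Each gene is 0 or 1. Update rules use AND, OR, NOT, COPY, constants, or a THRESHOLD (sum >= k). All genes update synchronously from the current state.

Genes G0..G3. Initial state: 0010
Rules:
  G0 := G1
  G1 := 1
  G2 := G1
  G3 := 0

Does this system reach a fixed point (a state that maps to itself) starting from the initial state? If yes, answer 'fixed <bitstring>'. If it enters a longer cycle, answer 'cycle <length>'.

Step 0: 0010
Step 1: G0=G1=0 G1=1(const) G2=G1=0 G3=0(const) -> 0100
Step 2: G0=G1=1 G1=1(const) G2=G1=1 G3=0(const) -> 1110
Step 3: G0=G1=1 G1=1(const) G2=G1=1 G3=0(const) -> 1110
Fixed point reached at step 2: 1110

Answer: fixed 1110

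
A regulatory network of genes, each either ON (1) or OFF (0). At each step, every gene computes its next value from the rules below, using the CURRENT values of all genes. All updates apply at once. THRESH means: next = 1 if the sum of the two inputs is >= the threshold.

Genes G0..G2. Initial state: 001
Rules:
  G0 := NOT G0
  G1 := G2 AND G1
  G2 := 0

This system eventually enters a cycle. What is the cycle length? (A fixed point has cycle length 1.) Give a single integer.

Answer: 2

Derivation:
Step 0: 001
Step 1: G0=NOT G0=NOT 0=1 G1=G2&G1=1&0=0 G2=0(const) -> 100
Step 2: G0=NOT G0=NOT 1=0 G1=G2&G1=0&0=0 G2=0(const) -> 000
Step 3: G0=NOT G0=NOT 0=1 G1=G2&G1=0&0=0 G2=0(const) -> 100
State from step 3 equals state from step 1 -> cycle length 2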